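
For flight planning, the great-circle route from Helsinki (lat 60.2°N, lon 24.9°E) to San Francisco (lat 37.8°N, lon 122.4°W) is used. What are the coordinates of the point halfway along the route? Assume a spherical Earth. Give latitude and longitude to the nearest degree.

Convert each endpoint to a unit vector on the sphere (x = cos φ cos λ, y = cos φ sin λ, z = sin φ).
The central angle between the endpoints is δ = arccos(p₁·p₂) ≈ 1.368 rad (78.4°).
Interpolate at f = 1/2 with slerp weights a = sin((1−f)δ)/sin δ ≈ 0.645, b = sin(fδ)/sin δ ≈ 0.645.
p = a·p₁ + b·p₂ ≈ (0.018, -0.295, 0.955); φ = arcsin(p_z) ≈ 72.79°, λ = atan2(p_y, p_x) ≈ -86.58°.

≈ lat 73°N, lon 87°W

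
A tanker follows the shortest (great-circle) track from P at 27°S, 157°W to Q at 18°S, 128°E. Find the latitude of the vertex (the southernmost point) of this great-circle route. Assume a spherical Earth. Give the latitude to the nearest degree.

≈ 29°S

The great circle lies in the plane with unit normal n̂ = (p₁ × p₂)/|p₁ × p₂|.
Here n̂_z ≈ -0.877; the vertex latitude is φ_max = arccos|n̂_z| ≈ 28.7°.
Check via Clairaut: cos φ_max = |cos φ₁| · sin C = cos(27.0°)·sin(100.1°) ≈ 0.877, again giving ≈ 28.7°.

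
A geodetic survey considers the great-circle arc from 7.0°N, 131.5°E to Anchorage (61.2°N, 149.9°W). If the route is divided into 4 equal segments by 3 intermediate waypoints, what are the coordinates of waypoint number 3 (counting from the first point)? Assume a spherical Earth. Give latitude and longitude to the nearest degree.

≈ 54°N, 176°E

Convert each endpoint to a unit vector on the sphere (x = cos φ cos λ, y = cos φ sin λ, z = sin φ).
The central angle between the endpoints is δ = arccos(p₁·p₂) ≈ 1.368 rad (78.4°).
Interpolate at f = 3/4 with slerp weights a = sin((1−f)δ)/sin δ ≈ 0.342, b = sin(fδ)/sin δ ≈ 0.873.
p = a·p₁ + b·p₂ ≈ (-0.589, 0.044, 0.807); φ = arcsin(p_z) ≈ 53.79°, λ = atan2(p_y, p_x) ≈ 175.77°.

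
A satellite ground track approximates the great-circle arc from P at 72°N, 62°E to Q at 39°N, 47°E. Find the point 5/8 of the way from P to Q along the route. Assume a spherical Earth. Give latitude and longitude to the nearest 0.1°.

The haversine formula gives a central angle δ ≈ 0.591 rad (33.9°) between the endpoints.
Interpolate at f = 5/8 with slerp weights a = sin((1−f)δ)/sin δ ≈ 0.394, b = sin(fδ)/sin δ ≈ 0.648.
p = a·p₁ + b·p₂ ≈ (0.401, 0.476, 0.783); φ = arcsin(p_z) ≈ 51.53°, λ = atan2(p_y, p_x) ≈ 49.91°.

≈ 51.5°N, 49.9°E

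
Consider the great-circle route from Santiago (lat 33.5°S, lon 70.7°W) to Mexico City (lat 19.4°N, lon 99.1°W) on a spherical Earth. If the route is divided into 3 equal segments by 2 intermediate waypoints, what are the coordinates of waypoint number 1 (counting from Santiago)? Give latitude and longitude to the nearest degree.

The haversine formula gives a central angle δ ≈ 1.037 rad (59.4°) between the endpoints.
Interpolate at f = 1/3 with slerp weights a = sin((1−f)δ)/sin δ ≈ 0.741, b = sin(fδ)/sin δ ≈ 0.394.
p = a·p₁ + b·p₂ ≈ (0.145, -0.949, -0.278); φ = arcsin(p_z) ≈ -16.14°, λ = atan2(p_y, p_x) ≈ -81.29°.

≈ lat 16°S, lon 81°W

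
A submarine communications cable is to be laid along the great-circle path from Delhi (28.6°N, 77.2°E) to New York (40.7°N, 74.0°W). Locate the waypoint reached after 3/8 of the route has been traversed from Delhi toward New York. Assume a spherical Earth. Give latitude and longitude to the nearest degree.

≈ 62°N, 46°E

Convert each endpoint to a unit vector on the sphere (x = cos φ cos λ, y = cos φ sin λ, z = sin φ).
The central angle between the endpoints is δ = arccos(p₁·p₂) ≈ 1.845 rad (105.7°).
Interpolate at f = 3/8 with slerp weights a = sin((1−f)δ)/sin δ ≈ 0.950, b = sin(fδ)/sin δ ≈ 0.663.
p = a·p₁ + b·p₂ ≈ (0.323, 0.330, 0.887); φ = arcsin(p_z) ≈ 62.49°, λ = atan2(p_y, p_x) ≈ 45.59°.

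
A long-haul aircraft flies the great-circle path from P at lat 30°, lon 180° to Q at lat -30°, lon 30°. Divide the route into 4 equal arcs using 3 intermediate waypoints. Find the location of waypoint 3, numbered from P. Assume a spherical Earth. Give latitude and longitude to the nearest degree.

≈ lat -19°, lon 71°

Convert each endpoint to a unit vector on the sphere (x = cos φ cos λ, y = cos φ sin λ, z = sin φ).
The central angle between the endpoints is δ = arccos(p₁·p₂) ≈ 2.689 rad (154.1°).
Interpolate at f = 3/4 with slerp weights a = sin((1−f)δ)/sin δ ≈ 1.426, b = sin(fδ)/sin δ ≈ 2.065.
p = a·p₁ + b·p₂ ≈ (0.314, 0.894, -0.320); φ = arcsin(p_z) ≈ -18.64°, λ = atan2(p_y, p_x) ≈ 70.65°.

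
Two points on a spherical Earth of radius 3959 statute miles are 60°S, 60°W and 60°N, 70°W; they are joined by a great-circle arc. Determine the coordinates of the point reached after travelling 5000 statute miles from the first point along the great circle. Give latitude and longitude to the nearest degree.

Write both endpoints as unit vectors p₁, p₂ with components (cos φ cos λ, cos φ sin λ, sin φ).
The central angle between the endpoints is δ = arccos(p₁·p₂) ≈ 2.099 rad (120.3°). The total great-circle distance is δ·R ≈ 2.099 × 3959 ≈ 8309 mi, so the target fraction is f = 5000/8309 ≈ 0.602.
Interpolate at f ≈ 0.602 with slerp weights a = sin((1−f)δ)/sin δ ≈ 0.859, b = sin(fδ)/sin δ ≈ 1.103.
p = a·p₁ + b·p₂ ≈ (0.403, -0.890, 0.212); φ = arcsin(p_z) ≈ 12.22°, λ = atan2(p_y, p_x) ≈ -65.62°.

≈ 12°N, 66°W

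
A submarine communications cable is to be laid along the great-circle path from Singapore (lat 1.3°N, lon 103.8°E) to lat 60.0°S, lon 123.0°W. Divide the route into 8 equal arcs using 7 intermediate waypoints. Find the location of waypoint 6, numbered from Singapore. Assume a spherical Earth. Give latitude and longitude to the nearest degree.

≈ lat 66°S, lon 175°E

Convert each endpoint to a unit vector on the sphere (x = cos φ cos λ, y = cos φ sin λ, z = sin φ).
The central angle between the endpoints is δ = arccos(p₁·p₂) ≈ 1.941 rad (111.2°).
Interpolate at f = 6/8 with slerp weights a = sin((1−f)δ)/sin δ ≈ 0.500, b = sin(fδ)/sin δ ≈ 1.066.
p = a·p₁ + b·p₂ ≈ (-0.409, 0.039, -0.911); φ = arcsin(p_z) ≈ -65.71°, λ = atan2(p_y, p_x) ≈ 174.57°.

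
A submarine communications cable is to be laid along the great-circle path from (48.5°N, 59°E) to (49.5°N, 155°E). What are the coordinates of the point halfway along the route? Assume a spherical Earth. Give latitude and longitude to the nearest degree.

From cos δ = sin φ₁ sin φ₂ + cos φ₁ cos φ₂ cos Δλ, the central angle is δ ≈ 1.019 rad (58.4°).
Interpolate at f = 1/2 with slerp weights a = sin((1−f)δ)/sin δ ≈ 0.573, b = sin(fδ)/sin δ ≈ 0.573.
p = a·p₁ + b·p₂ ≈ (-0.142, 0.482, 0.864); φ = arcsin(p_z) ≈ 59.81°, λ = atan2(p_y, p_x) ≈ 106.36°.

≈ (60°N, 106°E)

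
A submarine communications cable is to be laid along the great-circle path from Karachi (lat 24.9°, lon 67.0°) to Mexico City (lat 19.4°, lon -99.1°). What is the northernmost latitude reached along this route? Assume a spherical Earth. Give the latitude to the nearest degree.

The great circle lies in the plane with unit normal n̂ = (p₁ × p₂)/|p₁ × p₂|.
Here n̂_z ≈ -0.284; the vertex latitude is φ_max = arccos|n̂_z| ≈ 73.5°.

≈ 73°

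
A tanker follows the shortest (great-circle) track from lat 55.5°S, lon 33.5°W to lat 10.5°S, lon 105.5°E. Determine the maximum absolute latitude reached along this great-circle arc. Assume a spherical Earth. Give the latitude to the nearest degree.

≈ 68°S

The great circle lies in the plane with unit normal n̂ = (p₁ × p₂)/|p₁ × p₂|.
Here n̂_z ≈ +0.379; the vertex latitude is φ_max = arccos|n̂_z| ≈ 67.7°.
Check via Clairaut: cos φ_max = |cos φ₁| · sin C = cos(55.5°)·sin(137.9°) ≈ 0.379, again giving ≈ 67.7°.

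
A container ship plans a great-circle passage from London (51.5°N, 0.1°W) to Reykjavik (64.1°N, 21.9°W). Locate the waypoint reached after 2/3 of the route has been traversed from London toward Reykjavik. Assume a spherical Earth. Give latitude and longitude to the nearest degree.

Write both endpoints as unit vectors p₁, p₂ with components (cos φ cos λ, cos φ sin λ, sin φ).
The central angle between the endpoints is δ = arccos(p₁·p₂) ≈ 0.296 rad (17.0°).
Interpolate at f = 2/3 with slerp weights a = sin((1−f)δ)/sin δ ≈ 0.338, b = sin(fδ)/sin δ ≈ 0.672.
p = a·p₁ + b·p₂ ≈ (0.483, -0.110, 0.869); φ = arcsin(p_z) ≈ 60.33°, λ = atan2(p_y, p_x) ≈ -12.82°.

≈ 60°N, 13°W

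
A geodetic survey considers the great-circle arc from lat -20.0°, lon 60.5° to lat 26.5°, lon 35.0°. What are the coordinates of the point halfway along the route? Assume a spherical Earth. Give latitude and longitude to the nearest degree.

Convert each endpoint to a unit vector on the sphere (x = cos φ cos λ, y = cos φ sin λ, z = sin φ).
The central angle between the endpoints is δ = arccos(p₁·p₂) ≈ 0.919 rad (52.7°).
Interpolate at f = 1/2 with slerp weights a = sin((1−f)δ)/sin δ ≈ 0.558, b = sin(fδ)/sin δ ≈ 0.558.
p = a·p₁ + b·p₂ ≈ (0.667, 0.743, 0.058); φ = arcsin(p_z) ≈ 3.33°, λ = atan2(p_y, p_x) ≈ 48.07°.

≈ lat 3°, lon 48°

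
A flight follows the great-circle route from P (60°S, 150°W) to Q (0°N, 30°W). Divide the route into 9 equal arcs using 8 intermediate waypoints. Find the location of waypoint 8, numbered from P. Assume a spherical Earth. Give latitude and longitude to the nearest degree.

≈ (10°S, 35°W)

From cos δ = sin φ₁ sin φ₂ + cos φ₁ cos φ₂ cos Δλ, the central angle is δ ≈ 1.823 rad (104.5°).
Interpolate at f = 8/9 with slerp weights a = sin((1−f)δ)/sin δ ≈ 0.208, b = sin(fδ)/sin δ ≈ 1.032.
p = a·p₁ + b·p₂ ≈ (0.803, -0.568, -0.180); φ = arcsin(p_z) ≈ -10.37°, λ = atan2(p_y, p_x) ≈ -35.25°.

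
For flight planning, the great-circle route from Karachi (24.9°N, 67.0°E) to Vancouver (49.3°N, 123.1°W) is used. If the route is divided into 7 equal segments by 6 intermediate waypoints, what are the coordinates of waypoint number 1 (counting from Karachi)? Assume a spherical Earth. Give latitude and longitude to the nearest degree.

≈ 40°N, 69°E

From cos δ = sin φ₁ sin φ₂ + cos φ₁ cos φ₂ cos Δλ, the central angle is δ ≈ 1.837 rad (105.3°).
Interpolate at f = 1/7 with slerp weights a = sin((1−f)δ)/sin δ ≈ 1.037, b = sin(fδ)/sin δ ≈ 0.269.
p = a·p₁ + b·p₂ ≈ (0.272, 0.719, 0.640); φ = arcsin(p_z) ≈ 39.81°, λ = atan2(p_y, p_x) ≈ 69.29°.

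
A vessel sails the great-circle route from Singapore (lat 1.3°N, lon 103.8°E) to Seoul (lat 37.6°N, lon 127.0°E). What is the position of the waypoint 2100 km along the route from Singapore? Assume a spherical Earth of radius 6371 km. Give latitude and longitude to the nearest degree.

Write both endpoints as unit vectors p₁, p₂ with components (cos φ cos λ, cos φ sin λ, sin φ).
The central angle between the endpoints is δ = arccos(p₁·p₂) ≈ 0.735 rad (42.1°). The total great-circle distance is δ·R ≈ 0.735 × 6371 ≈ 4682 km, so the target fraction is f = 2100/4682 ≈ 0.449.
Interpolate at f ≈ 0.449 with slerp weights a = sin((1−f)δ)/sin δ ≈ 0.588, b = sin(fδ)/sin δ ≈ 0.483.
p = a·p₁ + b·p₂ ≈ (-0.370, 0.876, 0.308); φ = arcsin(p_z) ≈ 17.93°, λ = atan2(p_y, p_x) ≈ 112.91°.

≈ lat 18°N, lon 113°E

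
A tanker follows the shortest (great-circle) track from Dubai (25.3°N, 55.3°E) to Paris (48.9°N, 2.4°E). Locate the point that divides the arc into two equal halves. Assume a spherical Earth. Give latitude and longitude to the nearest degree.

≈ (40°N, 33°E)

Convert each endpoint to a unit vector on the sphere (x = cos φ cos λ, y = cos φ sin λ, z = sin φ).
The central angle between the endpoints is δ = arccos(p₁·p₂) ≈ 0.822 rad (47.1°).
Interpolate at f = 1/2 with slerp weights a = sin((1−f)δ)/sin δ ≈ 0.545, b = sin(fδ)/sin δ ≈ 0.545.
p = a·p₁ + b·p₂ ≈ (0.639, 0.420, 0.644); φ = arcsin(p_z) ≈ 40.10°, λ = atan2(p_y, p_x) ≈ 33.34°.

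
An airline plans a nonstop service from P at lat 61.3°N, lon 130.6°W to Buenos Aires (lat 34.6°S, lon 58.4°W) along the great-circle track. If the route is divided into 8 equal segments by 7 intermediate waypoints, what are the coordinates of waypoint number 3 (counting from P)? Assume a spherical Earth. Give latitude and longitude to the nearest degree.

From cos δ = sin φ₁ sin φ₂ + cos φ₁ cos φ₂ cos Δλ, the central angle is δ ≈ 1.958 rad (112.2°).
Interpolate at f = 3/8 with slerp weights a = sin((1−f)δ)/sin δ ≈ 1.015, b = sin(fδ)/sin δ ≈ 0.723.
p = a·p₁ + b·p₂ ≈ (-0.005, -0.877, 0.480); φ = arcsin(p_z) ≈ 28.67°, λ = atan2(p_y, p_x) ≈ -90.35°.

≈ lat 29°N, lon 90°W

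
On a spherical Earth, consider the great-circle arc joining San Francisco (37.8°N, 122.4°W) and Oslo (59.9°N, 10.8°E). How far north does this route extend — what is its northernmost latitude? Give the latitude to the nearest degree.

The great circle lies in the plane with unit normal n̂ = (p₁ × p₂)/|p₁ × p₂|.
Here n̂_z ≈ +0.299; the vertex latitude is φ_max = arccos|n̂_z| ≈ 72.6°.

≈ 73°N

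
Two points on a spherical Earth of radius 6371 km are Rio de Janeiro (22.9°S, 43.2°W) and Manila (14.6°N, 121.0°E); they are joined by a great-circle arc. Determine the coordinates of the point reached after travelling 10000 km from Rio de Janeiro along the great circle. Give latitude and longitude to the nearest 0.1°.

≈ (24.1°S, 57.6°E)

Write both endpoints as unit vectors p₁, p₂ with components (cos φ cos λ, cos φ sin λ, sin φ).
The central angle between the endpoints is δ = arccos(p₁·p₂) ≈ 2.843 rad (162.9°). The total great-circle distance is δ·R ≈ 2.843 × 6371 ≈ 18115 km, so the target fraction is f = 10000/18115 ≈ 0.552.
Interpolate at f ≈ 0.552 with slerp weights a = sin((1−f)δ)/sin δ ≈ 3.254, b = sin(fδ)/sin δ ≈ 3.403.
p = a·p₁ + b·p₂ ≈ (0.489, 0.771, -0.408); φ = arcsin(p_z) ≈ -24.10°, λ = atan2(p_y, p_x) ≈ 57.61°.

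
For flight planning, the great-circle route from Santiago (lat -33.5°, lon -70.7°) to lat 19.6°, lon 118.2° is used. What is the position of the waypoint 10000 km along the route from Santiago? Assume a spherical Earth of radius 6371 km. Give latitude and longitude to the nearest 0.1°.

From cos δ = sin φ₁ sin φ₂ + cos φ₁ cos φ₂ cos Δλ, the central angle is δ ≈ 2.862 rad (164.0°). The total great-circle distance is δ·R ≈ 2.862 × 6371 ≈ 18236 km, so the target fraction is f = 10000/18236 ≈ 0.548.
Interpolate at f ≈ 0.548 with slerp weights a = sin((1−f)δ)/sin δ ≈ 3.488, b = sin(fδ)/sin δ ≈ 3.628.
p = a·p₁ + b·p₂ ≈ (-0.654, 0.266, -0.708); φ = arcsin(p_z) ≈ -45.11°, λ = atan2(p_y, p_x) ≈ 157.82°.

≈ lat -45.1°, lon 157.8°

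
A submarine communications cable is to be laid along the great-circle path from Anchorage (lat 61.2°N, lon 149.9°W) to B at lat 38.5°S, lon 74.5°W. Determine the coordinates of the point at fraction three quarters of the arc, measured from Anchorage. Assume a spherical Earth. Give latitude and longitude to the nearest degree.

≈ lat 13°S, lon 90°W

Write both endpoints as unit vectors p₁, p₂ with components (cos φ cos λ, cos φ sin λ, sin φ).
The central angle between the endpoints is δ = arccos(p₁·p₂) ≈ 2.038 rad (116.8°).
Interpolate at f = 3/4 with slerp weights a = sin((1−f)δ)/sin δ ≈ 0.546, b = sin(fδ)/sin δ ≈ 1.119.
p = a·p₁ + b·p₂ ≈ (0.006, -0.976, -0.218); φ = arcsin(p_z) ≈ -12.59°, λ = atan2(p_y, p_x) ≈ -89.63°.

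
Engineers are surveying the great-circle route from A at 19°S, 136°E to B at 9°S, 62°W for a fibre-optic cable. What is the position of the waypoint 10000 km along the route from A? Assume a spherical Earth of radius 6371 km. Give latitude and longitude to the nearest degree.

≈ 52°S, 108°W

Convert each endpoint to a unit vector on the sphere (x = cos φ cos λ, y = cos φ sin λ, z = sin φ).
The central angle between the endpoints is δ = arccos(p₁·p₂) ≈ 2.563 rad (146.8°). The total great-circle distance is δ·R ≈ 2.563 × 6371 ≈ 16329 km, so the target fraction is f = 10000/16329 ≈ 0.612.
Interpolate at f ≈ 0.612 with slerp weights a = sin((1−f)δ)/sin δ ≈ 1.532, b = sin(fδ)/sin δ ≈ 1.829.
p = a·p₁ + b·p₂ ≈ (-0.194, -0.588, -0.785); φ = arcsin(p_z) ≈ -51.71°, λ = atan2(p_y, p_x) ≈ -108.27°.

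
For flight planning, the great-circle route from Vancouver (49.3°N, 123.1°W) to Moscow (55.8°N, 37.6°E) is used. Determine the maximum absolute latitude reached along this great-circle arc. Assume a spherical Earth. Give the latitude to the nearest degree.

≈ 83°N

The great circle lies in the plane with unit normal n̂ = (p₁ × p₂)/|p₁ × p₂|.
Here n̂_z ≈ +0.126; the vertex latitude is φ_max = arccos|n̂_z| ≈ 82.7°.
Check via Clairaut: cos φ_max = |cos φ₁| · sin C = cos(49.3°)·sin(11.2°) ≈ 0.126, again giving ≈ 82.7°.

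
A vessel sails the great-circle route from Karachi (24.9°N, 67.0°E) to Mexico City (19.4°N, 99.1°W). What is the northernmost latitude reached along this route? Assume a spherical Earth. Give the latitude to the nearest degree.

≈ 73°N

The great circle lies in the plane with unit normal n̂ = (p₁ × p₂)/|p₁ × p₂|.
Here n̂_z ≈ -0.284; the vertex latitude is φ_max = arccos|n̂_z| ≈ 73.5°.
Check via Clairaut: cos φ_max = |cos φ₁| · sin C = cos(24.9°)·sin(18.3°) ≈ 0.284, again giving ≈ 73.5°.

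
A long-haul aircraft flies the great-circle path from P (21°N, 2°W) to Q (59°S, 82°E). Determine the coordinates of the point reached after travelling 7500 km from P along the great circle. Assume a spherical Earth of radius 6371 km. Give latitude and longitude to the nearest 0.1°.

≈ (36.4°S, 35.5°E)

Convert each endpoint to a unit vector on the sphere (x = cos φ cos λ, y = cos φ sin λ, z = sin φ).
The central angle between the endpoints is δ = arccos(p₁·p₂) ≈ 1.831 rad (104.9°). The total great-circle distance is δ·R ≈ 1.831 × 6371 ≈ 11663 km, so the target fraction is f = 7500/11663 ≈ 0.643.
Interpolate at f ≈ 0.643 with slerp weights a = sin((1−f)δ)/sin δ ≈ 0.629, b = sin(fδ)/sin δ ≈ 0.956.
p = a·p₁ + b·p₂ ≈ (0.655, 0.467, -0.594); φ = arcsin(p_z) ≈ -36.42°, λ = atan2(p_y, p_x) ≈ 35.47°.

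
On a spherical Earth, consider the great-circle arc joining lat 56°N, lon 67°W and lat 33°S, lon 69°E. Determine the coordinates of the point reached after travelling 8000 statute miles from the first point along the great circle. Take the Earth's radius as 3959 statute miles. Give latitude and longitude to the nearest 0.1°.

≈ lat 11.6°S, lon 52.4°E

The haversine formula gives a central angle δ ≈ 2.480 rad (142.1°) between the endpoints. The total great-circle distance is δ·R ≈ 2.480 × 3959 ≈ 9817 mi, so the target fraction is f = 8000/9817 ≈ 0.815.
Interpolate at f ≈ 0.815 with slerp weights a = sin((1−f)δ)/sin δ ≈ 0.721, b = sin(fδ)/sin δ ≈ 1.465.
p = a·p₁ + b·p₂ ≈ (0.598, 0.776, -0.200); φ = arcsin(p_z) ≈ -11.55°, λ = atan2(p_y, p_x) ≈ 52.39°.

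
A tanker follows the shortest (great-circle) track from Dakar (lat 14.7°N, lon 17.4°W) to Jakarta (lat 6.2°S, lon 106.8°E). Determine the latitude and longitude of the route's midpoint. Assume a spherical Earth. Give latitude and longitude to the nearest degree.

Convert each endpoint to a unit vector on the sphere (x = cos φ cos λ, y = cos φ sin λ, z = sin φ).
The central angle between the endpoints is δ = arccos(p₁·p₂) ≈ 2.175 rad (124.6°).
Interpolate at f = 1/2 with slerp weights a = sin((1−f)δ)/sin δ ≈ 1.076, b = sin(fδ)/sin δ ≈ 1.076.
p = a·p₁ + b·p₂ ≈ (0.684, 0.713, 0.157); φ = arcsin(p_z) ≈ 9.02°, λ = atan2(p_y, p_x) ≈ 46.18°.

≈ lat 9°N, lon 46°E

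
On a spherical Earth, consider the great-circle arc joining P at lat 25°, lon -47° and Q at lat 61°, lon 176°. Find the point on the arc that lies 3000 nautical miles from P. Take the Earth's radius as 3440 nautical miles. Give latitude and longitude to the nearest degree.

From cos δ = sin φ₁ sin φ₂ + cos φ₁ cos φ₂ cos Δλ, the central angle is δ ≈ 1.522 rad (87.2°). The total great-circle distance is δ·R ≈ 1.522 × 3440 ≈ 5237 nmi, so the target fraction is f = 3000/5237 ≈ 0.573.
Interpolate at f ≈ 0.573 with slerp weights a = sin((1−f)δ)/sin δ ≈ 0.606, b = sin(fδ)/sin δ ≈ 0.767.
p = a·p₁ + b·p₂ ≈ (0.004, -0.376, 0.927); φ = arcsin(p_z) ≈ 67.92°, λ = atan2(p_y, p_x) ≈ -89.40°.

≈ lat 68°, lon -89°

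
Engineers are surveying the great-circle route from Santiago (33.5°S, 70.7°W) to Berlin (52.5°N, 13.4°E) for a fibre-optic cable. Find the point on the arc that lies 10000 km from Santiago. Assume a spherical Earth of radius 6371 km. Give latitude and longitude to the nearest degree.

≈ 39°N, 13°W

Convert each endpoint to a unit vector on the sphere (x = cos φ cos λ, y = cos φ sin λ, z = sin φ).
The central angle between the endpoints is δ = arccos(p₁·p₂) ≈ 1.967 rad (112.7°). The total great-circle distance is δ·R ≈ 1.967 × 6371 ≈ 12530 km, so the target fraction is f = 10000/12530 ≈ 0.798.
Interpolate at f ≈ 0.798 with slerp weights a = sin((1−f)δ)/sin δ ≈ 0.419, b = sin(fδ)/sin δ ≈ 1.084.
p = a·p₁ + b·p₂ ≈ (0.757, -0.177, 0.628); φ = arcsin(p_z) ≈ 38.94°, λ = atan2(p_y, p_x) ≈ -13.16°.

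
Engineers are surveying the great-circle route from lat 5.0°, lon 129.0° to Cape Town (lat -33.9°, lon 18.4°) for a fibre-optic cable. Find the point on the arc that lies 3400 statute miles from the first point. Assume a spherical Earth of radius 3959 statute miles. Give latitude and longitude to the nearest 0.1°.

≈ lat -21.6°, lon 86.7°

The haversine formula gives a central angle δ ≈ 1.917 rad (109.8°) between the endpoints. The total great-circle distance is δ·R ≈ 1.917 × 3959 ≈ 7590 mi, so the target fraction is f = 3400/7590 ≈ 0.448.
Interpolate at f ≈ 0.448 with slerp weights a = sin((1−f)δ)/sin δ ≈ 0.927, b = sin(fδ)/sin δ ≈ 0.805.
p = a·p₁ + b·p₂ ≈ (0.053, 0.928, -0.368); φ = arcsin(p_z) ≈ -21.60°, λ = atan2(p_y, p_x) ≈ 86.73°.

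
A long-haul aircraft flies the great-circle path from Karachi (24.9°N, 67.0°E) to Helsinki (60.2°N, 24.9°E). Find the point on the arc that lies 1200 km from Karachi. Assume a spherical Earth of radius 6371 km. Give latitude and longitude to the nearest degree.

Write both endpoints as unit vectors p₁, p₂ with components (cos φ cos λ, cos φ sin λ, sin φ).
The central angle between the endpoints is δ = arccos(p₁·p₂) ≈ 0.796 rad (45.6°). The total great-circle distance is δ·R ≈ 0.796 × 6371 ≈ 5069 km, so the target fraction is f = 1200/5069 ≈ 0.237.
Interpolate at f ≈ 0.237 with slerp weights a = sin((1−f)δ)/sin δ ≈ 0.799, b = sin(fδ)/sin δ ≈ 0.262.
p = a·p₁ + b·p₂ ≈ (0.401, 0.722, 0.564); φ = arcsin(p_z) ≈ 34.32°, λ = atan2(p_y, p_x) ≈ 60.93°.

≈ (34°N, 61°E)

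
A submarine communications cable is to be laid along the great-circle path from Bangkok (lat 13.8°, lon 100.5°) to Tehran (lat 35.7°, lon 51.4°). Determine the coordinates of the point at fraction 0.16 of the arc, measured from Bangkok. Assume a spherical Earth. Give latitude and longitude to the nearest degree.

≈ lat 18°, lon 94°

Write both endpoints as unit vectors p₁, p₂ with components (cos φ cos λ, cos φ sin λ, sin φ).
The central angle between the endpoints is δ = arccos(p₁·p₂) ≈ 0.856 rad (49.0°).
Interpolate at f = 0.16 with slerp weights a = sin((1−f)δ)/sin δ ≈ 0.872, b = sin(fδ)/sin δ ≈ 0.181.
p = a·p₁ + b·p₂ ≈ (-0.063, 0.948, 0.314); φ = arcsin(p_z) ≈ 18.27°, λ = atan2(p_y, p_x) ≈ 93.79°.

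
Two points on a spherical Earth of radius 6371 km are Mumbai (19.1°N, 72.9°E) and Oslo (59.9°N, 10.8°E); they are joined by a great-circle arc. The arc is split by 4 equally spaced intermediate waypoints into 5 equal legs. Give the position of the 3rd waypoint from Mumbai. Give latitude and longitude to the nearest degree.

Convert each endpoint to a unit vector on the sphere (x = cos φ cos λ, y = cos φ sin λ, z = sin φ).
The central angle between the endpoints is δ = arccos(p₁·p₂) ≈ 1.042 rad (59.7°).
Interpolate at f = 3/5 with slerp weights a = sin((1−f)δ)/sin δ ≈ 0.469, b = sin(fδ)/sin δ ≈ 0.678.
p = a·p₁ + b·p₂ ≈ (0.464, 0.487, 0.740); φ = arcsin(p_z) ≈ 47.71°, λ = atan2(p_y, p_x) ≈ 46.38°.

≈ 48°N, 46°E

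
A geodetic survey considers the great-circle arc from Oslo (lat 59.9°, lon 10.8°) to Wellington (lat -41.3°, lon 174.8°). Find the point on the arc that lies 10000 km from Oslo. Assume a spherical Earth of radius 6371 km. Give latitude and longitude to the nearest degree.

≈ lat 24°, lon 152°

Write both endpoints as unit vectors p₁, p₂ with components (cos φ cos λ, cos φ sin λ, sin φ).
The central angle between the endpoints is δ = arccos(p₁·p₂) ≈ 2.774 rad (158.9°). The total great-circle distance is δ·R ≈ 2.774 × 6371 ≈ 17673 km, so the target fraction is f = 10000/17673 ≈ 0.566.
Interpolate at f ≈ 0.566 with slerp weights a = sin((1−f)δ)/sin δ ≈ 2.597, b = sin(fδ)/sin δ ≈ 2.782.
p = a·p₁ + b·p₂ ≈ (-0.802, 0.434, 0.411); φ = arcsin(p_z) ≈ 24.26°, λ = atan2(p_y, p_x) ≈ 151.61°.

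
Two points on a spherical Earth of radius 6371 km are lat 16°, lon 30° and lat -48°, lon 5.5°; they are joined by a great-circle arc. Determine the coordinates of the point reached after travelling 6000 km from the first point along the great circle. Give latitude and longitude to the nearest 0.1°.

≈ lat -35.4°, lon 12.7°

Convert each endpoint to a unit vector on the sphere (x = cos φ cos λ, y = cos φ sin λ, z = sin φ).
The central angle between the endpoints is δ = arccos(p₁·p₂) ≈ 1.181 rad (67.6°). The total great-circle distance is δ·R ≈ 1.181 × 6371 ≈ 7521 km, so the target fraction is f = 6000/7521 ≈ 0.798.
Interpolate at f ≈ 0.798 with slerp weights a = sin((1−f)δ)/sin δ ≈ 0.256, b = sin(fδ)/sin δ ≈ 0.874.
p = a·p₁ + b·p₂ ≈ (0.795, 0.179, -0.579); φ = arcsin(p_z) ≈ -35.40°, λ = atan2(p_y, p_x) ≈ 12.68°.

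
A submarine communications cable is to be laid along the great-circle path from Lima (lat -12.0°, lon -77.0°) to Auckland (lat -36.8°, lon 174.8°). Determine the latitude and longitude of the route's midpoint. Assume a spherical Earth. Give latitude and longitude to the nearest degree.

≈ lat -37°, lon -123°

Convert each endpoint to a unit vector on the sphere (x = cos φ cos λ, y = cos φ sin λ, z = sin φ).
The central angle between the endpoints is δ = arccos(p₁·p₂) ≈ 1.691 rad (96.9°).
Interpolate at f = 1/2 with slerp weights a = sin((1−f)δ)/sin δ ≈ 0.754, b = sin(fδ)/sin δ ≈ 0.754.
p = a·p₁ + b·p₂ ≈ (-0.435, -0.664, -0.608); φ = arcsin(p_z) ≈ -37.47°, λ = atan2(p_y, p_x) ≈ -123.26°.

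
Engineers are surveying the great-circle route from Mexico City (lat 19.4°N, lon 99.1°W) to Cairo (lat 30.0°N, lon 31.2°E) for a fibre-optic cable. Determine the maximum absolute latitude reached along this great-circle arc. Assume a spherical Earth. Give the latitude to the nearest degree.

The great circle lies in the plane with unit normal n̂ = (p₁ × p₂)/|p₁ × p₂|.
Here n̂_z ≈ +0.668; the vertex latitude is φ_max = arccos|n̂_z| ≈ 48.1°.

≈ 48°N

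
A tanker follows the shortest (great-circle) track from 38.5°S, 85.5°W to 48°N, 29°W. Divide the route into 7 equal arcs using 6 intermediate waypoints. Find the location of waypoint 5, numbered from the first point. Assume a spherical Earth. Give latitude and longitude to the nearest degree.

≈ 24°N, 49°W

Write both endpoints as unit vectors p₁, p₂ with components (cos φ cos λ, cos φ sin λ, sin φ).
The central angle between the endpoints is δ = arccos(p₁·p₂) ≈ 1.745 rad (100.0°).
Interpolate at f = 5/7 with slerp weights a = sin((1−f)δ)/sin δ ≈ 0.486, b = sin(fδ)/sin δ ≈ 0.963.
p = a·p₁ + b·p₂ ≈ (0.593, -0.691, 0.413); φ = arcsin(p_z) ≈ 24.39°, λ = atan2(p_y, p_x) ≈ -49.36°.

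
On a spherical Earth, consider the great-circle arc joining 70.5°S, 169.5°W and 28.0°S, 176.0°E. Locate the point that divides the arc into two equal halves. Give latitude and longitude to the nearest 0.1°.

Convert each endpoint to a unit vector on the sphere (x = cos φ cos λ, y = cos φ sin λ, z = sin φ).
The central angle between the endpoints is δ = arccos(p₁·p₂) ≈ 0.756 rad (43.3°).
Interpolate at f = 1/2 with slerp weights a = sin((1−f)δ)/sin δ ≈ 0.538, b = sin(fδ)/sin δ ≈ 0.538.
p = a·p₁ + b·p₂ ≈ (-0.650, 0.000, -0.760); φ = arcsin(p_z) ≈ -49.43°, λ = atan2(p_y, p_x) ≈ 179.96°.

≈ 49.4°S, 180.0°E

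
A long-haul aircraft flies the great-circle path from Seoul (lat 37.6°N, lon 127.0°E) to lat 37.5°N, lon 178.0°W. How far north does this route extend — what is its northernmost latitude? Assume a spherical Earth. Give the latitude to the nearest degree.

The great circle lies in the plane with unit normal n̂ = (p₁ × p₂)/|p₁ × p₂|.
Here n̂_z ≈ +0.756; the vertex latitude is φ_max = arccos|n̂_z| ≈ 40.9°.
Check via Clairaut: cos φ_max = |cos φ₁| · sin C = cos(37.6°)·sin(72.5°) ≈ 0.756, again giving ≈ 40.9°.

≈ 41°N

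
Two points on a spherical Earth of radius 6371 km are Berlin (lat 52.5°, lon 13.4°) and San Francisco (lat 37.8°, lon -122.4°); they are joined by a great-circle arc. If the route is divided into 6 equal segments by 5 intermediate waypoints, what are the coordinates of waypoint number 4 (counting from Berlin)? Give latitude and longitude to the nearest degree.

≈ lat 61°, lon -99°

Convert each endpoint to a unit vector on the sphere (x = cos φ cos λ, y = cos φ sin λ, z = sin φ).
The central angle between the endpoints is δ = arccos(p₁·p₂) ≈ 1.429 rad (81.9°).
Interpolate at f = 4/6 with slerp weights a = sin((1−f)δ)/sin δ ≈ 0.463, b = sin(fδ)/sin δ ≈ 0.823.
p = a·p₁ + b·p₂ ≈ (-0.074, -0.484, 0.872); φ = arcsin(p_z) ≈ 60.69°, λ = atan2(p_y, p_x) ≈ -98.73°.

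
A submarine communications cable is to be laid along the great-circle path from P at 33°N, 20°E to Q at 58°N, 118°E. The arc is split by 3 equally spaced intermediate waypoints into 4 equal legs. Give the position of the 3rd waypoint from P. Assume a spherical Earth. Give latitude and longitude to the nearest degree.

Write both endpoints as unit vectors p₁, p₂ with components (cos φ cos λ, cos φ sin λ, sin φ).
The central angle between the endpoints is δ = arccos(p₁·p₂) ≈ 1.159 rad (66.4°).
Interpolate at f = 3/4 with slerp weights a = sin((1−f)δ)/sin δ ≈ 0.312, b = sin(fδ)/sin δ ≈ 0.834.
p = a·p₁ + b·p₂ ≈ (0.038, 0.479, 0.877); φ = arcsin(p_z) ≈ 61.25°, λ = atan2(p_y, p_x) ≈ 85.43°.

≈ 61°N, 85°E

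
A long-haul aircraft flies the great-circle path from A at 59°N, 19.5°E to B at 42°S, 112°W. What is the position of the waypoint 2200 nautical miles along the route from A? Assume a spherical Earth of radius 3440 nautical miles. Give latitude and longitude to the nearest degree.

Convert each endpoint to a unit vector on the sphere (x = cos φ cos λ, y = cos φ sin λ, z = sin φ).
The central angle between the endpoints is δ = arccos(p₁·p₂) ≈ 2.545 rad (145.8°). The total great-circle distance is δ·R ≈ 2.545 × 3440 ≈ 8754 nmi, so the target fraction is f = 2200/8754 ≈ 0.251.
Interpolate at f ≈ 0.251 with slerp weights a = sin((1−f)δ)/sin δ ≈ 1.681, b = sin(fδ)/sin δ ≈ 1.062.
p = a·p₁ + b·p₂ ≈ (0.520, -0.443, 0.730); φ = arcsin(p_z) ≈ 46.90°, λ = atan2(p_y, p_x) ≈ -40.39°.

≈ 47°N, 40°W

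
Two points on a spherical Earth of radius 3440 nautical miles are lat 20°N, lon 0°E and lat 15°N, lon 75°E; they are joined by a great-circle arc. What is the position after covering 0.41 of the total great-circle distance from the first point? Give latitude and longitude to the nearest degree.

Write both endpoints as unit vectors p₁, p₂ with components (cos φ cos λ, cos φ sin λ, sin φ).
The central angle between the endpoints is δ = arccos(p₁·p₂) ≈ 1.241 rad (71.1°).
Interpolate at f = 0.41 with slerp weights a = sin((1−f)δ)/sin δ ≈ 0.707, b = sin(fδ)/sin δ ≈ 0.515.
p = a·p₁ + b·p₂ ≈ (0.793, 0.480, 0.375); φ = arcsin(p_z) ≈ 22.02°, λ = atan2(p_y, p_x) ≈ 31.22°.

≈ lat 22°N, lon 31°E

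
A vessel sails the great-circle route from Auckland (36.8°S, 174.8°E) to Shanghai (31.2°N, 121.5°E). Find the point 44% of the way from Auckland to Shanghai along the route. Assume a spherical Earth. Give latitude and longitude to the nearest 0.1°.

Convert each endpoint to a unit vector on the sphere (x = cos φ cos λ, y = cos φ sin λ, z = sin φ).
The central angle between the endpoints is δ = arccos(p₁·p₂) ≈ 1.472 rad (84.3°).
Interpolate at f = 0.44 with slerp weights a = sin((1−f)δ)/sin δ ≈ 0.738, b = sin(fδ)/sin δ ≈ 0.606.
p = a·p₁ + b·p₂ ≈ (-0.859, 0.496, -0.128); φ = arcsin(p_z) ≈ -7.34°, λ = atan2(p_y, p_x) ≈ 150.02°.

≈ 7.3°S, 150.0°E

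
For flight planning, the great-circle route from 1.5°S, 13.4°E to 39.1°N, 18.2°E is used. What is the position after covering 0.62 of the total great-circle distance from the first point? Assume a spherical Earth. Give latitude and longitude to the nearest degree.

≈ 24°N, 16°E

The haversine formula gives a central angle δ ≈ 0.713 rad (40.8°) between the endpoints.
Interpolate at f = 0.62 with slerp weights a = sin((1−f)δ)/sin δ ≈ 0.409, b = sin(fδ)/sin δ ≈ 0.654.
p = a·p₁ + b·p₂ ≈ (0.880, 0.253, 0.402); φ = arcsin(p_z) ≈ 23.69°, λ = atan2(p_y, p_x) ≈ 16.06°.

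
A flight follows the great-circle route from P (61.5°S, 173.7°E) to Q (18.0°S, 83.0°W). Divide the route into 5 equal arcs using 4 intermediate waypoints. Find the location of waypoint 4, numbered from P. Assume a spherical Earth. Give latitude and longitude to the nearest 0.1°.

Convert each endpoint to a unit vector on the sphere (x = cos φ cos λ, y = cos φ sin λ, z = sin φ).
The central angle between the endpoints is δ = arccos(p₁·p₂) ≈ 1.403 rad (80.4°).
Interpolate at f = 4/5 with slerp weights a = sin((1−f)δ)/sin δ ≈ 0.281, b = sin(fδ)/sin δ ≈ 0.914.
p = a·p₁ + b·p₂ ≈ (-0.027, -0.848, -0.529); φ = arcsin(p_z) ≈ -31.95°, λ = atan2(p_y, p_x) ≈ -91.84°.

≈ (32.0°S, 91.8°W)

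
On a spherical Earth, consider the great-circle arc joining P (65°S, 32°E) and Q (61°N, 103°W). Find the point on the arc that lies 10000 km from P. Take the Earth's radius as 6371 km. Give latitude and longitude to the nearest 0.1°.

≈ (4.0°N, 49.1°W)

Write both endpoints as unit vectors p₁, p₂ with components (cos φ cos λ, cos φ sin λ, sin φ).
The central angle between the endpoints is δ = arccos(p₁·p₂) ≈ 2.786 rad (159.6°). The total great-circle distance is δ·R ≈ 2.786 × 6371 ≈ 17752 km, so the target fraction is f = 10000/17752 ≈ 0.563.
Interpolate at f ≈ 0.563 with slerp weights a = sin((1−f)δ)/sin δ ≈ 2.697, b = sin(fδ)/sin δ ≈ 2.875.
p = a·p₁ + b·p₂ ≈ (0.653, -0.754, 0.071); φ = arcsin(p_z) ≈ 4.04°, λ = atan2(p_y, p_x) ≈ -49.12°.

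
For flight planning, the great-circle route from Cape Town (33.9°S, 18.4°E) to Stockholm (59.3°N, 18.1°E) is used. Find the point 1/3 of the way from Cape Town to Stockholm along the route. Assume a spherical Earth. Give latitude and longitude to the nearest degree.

≈ 3°S, 18°E

Write both endpoints as unit vectors p₁, p₂ with components (cos φ cos λ, cos φ sin λ, sin φ).
The central angle between the endpoints is δ = arccos(p₁·p₂) ≈ 1.627 rad (93.2°).
Interpolate at f = 1/3 with slerp weights a = sin((1−f)δ)/sin δ ≈ 0.885, b = sin(fδ)/sin δ ≈ 0.517.
p = a·p₁ + b·p₂ ≈ (0.948, 0.314, -0.049); φ = arcsin(p_z) ≈ -2.83°, λ = atan2(p_y, p_x) ≈ 18.32°.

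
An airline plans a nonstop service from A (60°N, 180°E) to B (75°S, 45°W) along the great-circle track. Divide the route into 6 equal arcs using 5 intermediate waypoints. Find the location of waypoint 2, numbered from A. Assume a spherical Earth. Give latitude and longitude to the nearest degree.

≈ (10°N, 157°W)

From cos δ = sin φ₁ sin φ₂ + cos φ₁ cos φ₂ cos Δλ, the central angle is δ ≈ 2.760 rad (158.1°).
Interpolate at f = 2/6 with slerp weights a = sin((1−f)δ)/sin δ ≈ 2.588, b = sin(fδ)/sin δ ≈ 2.136.
p = a·p₁ + b·p₂ ≈ (-0.903, -0.391, 0.178); φ = arcsin(p_z) ≈ 10.27°, λ = atan2(p_y, p_x) ≈ -156.60°.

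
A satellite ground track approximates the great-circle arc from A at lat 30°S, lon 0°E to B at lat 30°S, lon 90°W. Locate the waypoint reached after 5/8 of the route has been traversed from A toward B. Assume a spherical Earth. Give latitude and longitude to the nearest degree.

≈ lat 39°S, lon 57°W

Convert each endpoint to a unit vector on the sphere (x = cos φ cos λ, y = cos φ sin λ, z = sin φ).
The central angle between the endpoints is δ = arccos(p₁·p₂) ≈ 1.318 rad (75.5°).
Interpolate at f = 5/8 with slerp weights a = sin((1−f)δ)/sin δ ≈ 0.490, b = sin(fδ)/sin δ ≈ 0.758.
p = a·p₁ + b·p₂ ≈ (0.424, -0.656, -0.624); φ = arcsin(p_z) ≈ -38.60°, λ = atan2(p_y, p_x) ≈ -57.12°.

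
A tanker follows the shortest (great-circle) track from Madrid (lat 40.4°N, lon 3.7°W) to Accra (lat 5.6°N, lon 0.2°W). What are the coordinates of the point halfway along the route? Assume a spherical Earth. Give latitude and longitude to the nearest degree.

Write both endpoints as unit vectors p₁, p₂ with components (cos φ cos λ, cos φ sin λ, sin φ).
The central angle between the endpoints is δ = arccos(p₁·p₂) ≈ 0.610 rad (34.9°).
Interpolate at f = 1/2 with slerp weights a = sin((1−f)δ)/sin δ ≈ 0.524, b = sin(fδ)/sin δ ≈ 0.524.
p = a·p₁ + b·p₂ ≈ (0.920, -0.028, 0.391); φ = arcsin(p_z) ≈ 23.01°, λ = atan2(p_y, p_x) ≈ -1.72°.

≈ lat 23°N, lon 2°W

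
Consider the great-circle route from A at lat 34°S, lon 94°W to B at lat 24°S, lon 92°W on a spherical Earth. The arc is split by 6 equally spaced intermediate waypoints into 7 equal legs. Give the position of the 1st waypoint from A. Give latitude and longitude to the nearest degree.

Convert each endpoint to a unit vector on the sphere (x = cos φ cos λ, y = cos φ sin λ, z = sin φ).
The central angle between the endpoints is δ = arccos(p₁·p₂) ≈ 0.177 rad (10.2°).
Interpolate at f = 1/7 with slerp weights a = sin((1−f)δ)/sin δ ≈ 0.858, b = sin(fδ)/sin δ ≈ 0.144.
p = a·p₁ + b·p₂ ≈ (-0.054, -0.841, -0.538); φ = arcsin(p_z) ≈ -32.57°, λ = atan2(p_y, p_x) ≈ -93.69°.

≈ lat 33°S, lon 94°W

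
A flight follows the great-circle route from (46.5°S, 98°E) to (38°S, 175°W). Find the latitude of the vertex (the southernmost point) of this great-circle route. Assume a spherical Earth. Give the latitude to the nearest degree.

≈ 52°S

The great circle lies in the plane with unit normal n̂ = (p₁ × p₂)/|p₁ × p₂|.
Here n̂_z ≈ +0.616; the vertex latitude is φ_max = arccos|n̂_z| ≈ 52.0°.
Check via Clairaut: cos φ_max = |cos φ₁| · sin C = cos(46.5°)·sin(116.6°) ≈ 0.616, again giving ≈ 52.0°.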